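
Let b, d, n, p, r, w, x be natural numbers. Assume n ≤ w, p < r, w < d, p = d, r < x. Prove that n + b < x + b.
From p < r and r < x, p < x. p = d, so d < x. Since w < d, w < x. Since n ≤ w, n < x. Then n + b < x + b.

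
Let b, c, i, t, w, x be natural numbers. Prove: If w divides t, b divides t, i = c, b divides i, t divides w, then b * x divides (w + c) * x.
t divides w and w divides t, so t = w. Since b divides t, b divides w. From i = c and b divides i, b divides c. Since b divides w, b divides w + c. Then b * x divides (w + c) * x.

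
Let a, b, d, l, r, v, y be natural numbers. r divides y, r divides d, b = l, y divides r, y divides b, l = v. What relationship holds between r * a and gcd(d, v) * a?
r * a divides gcd(d, v) * a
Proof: Since y divides r and r divides y, y = r. Since b = l and y divides b, y divides l. l = v, so y divides v. y = r, so r divides v. Because r divides d, r divides gcd(d, v). Then r * a divides gcd(d, v) * a.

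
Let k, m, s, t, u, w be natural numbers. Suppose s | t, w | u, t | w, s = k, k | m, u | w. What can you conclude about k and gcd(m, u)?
k | gcd(m, u)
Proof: From w | u and u | w, w = u. From s = k and s | t, k | t. t | w, so k | w. Since w = u, k | u. Since k | m, k | gcd(m, u).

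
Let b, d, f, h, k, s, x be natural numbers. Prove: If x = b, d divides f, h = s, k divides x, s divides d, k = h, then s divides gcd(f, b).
From s divides d and d divides f, s divides f. k = h and h = s, so k = s. From x = b and k divides x, k divides b. Since k = s, s divides b. s divides f, so s divides gcd(f, b).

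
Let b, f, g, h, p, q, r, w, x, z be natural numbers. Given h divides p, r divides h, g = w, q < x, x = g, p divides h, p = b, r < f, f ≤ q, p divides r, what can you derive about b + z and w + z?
b + z < w + z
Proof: x = g and g = w, therefore x = w. From h divides p and p divides h, h = p. Since r divides h, r divides p. p divides r, so r = p. From r < f, p < f. p = b, so b < f. Since f ≤ q and q < x, f < x. Since b < f, b < x. Because x = w, b < w. Then b + z < w + z.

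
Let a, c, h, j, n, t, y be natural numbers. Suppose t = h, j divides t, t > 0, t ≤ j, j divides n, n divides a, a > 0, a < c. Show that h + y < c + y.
From j divides t and t > 0, j ≤ t. Since t ≤ j, j = t. j divides n, so t divides n. n divides a, so t divides a. Because a > 0, t ≤ a. From t = h, h ≤ a. a < c, so h < c. Then h + y < c + y.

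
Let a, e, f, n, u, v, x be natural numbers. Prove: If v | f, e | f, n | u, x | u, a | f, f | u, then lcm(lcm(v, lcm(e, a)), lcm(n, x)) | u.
e | f and a | f, hence lcm(e, a) | f. Since v | f, lcm(v, lcm(e, a)) | f. f | u, so lcm(v, lcm(e, a)) | u. Because n | u and x | u, lcm(n, x) | u. lcm(v, lcm(e, a)) | u, so lcm(lcm(v, lcm(e, a)), lcm(n, x)) | u.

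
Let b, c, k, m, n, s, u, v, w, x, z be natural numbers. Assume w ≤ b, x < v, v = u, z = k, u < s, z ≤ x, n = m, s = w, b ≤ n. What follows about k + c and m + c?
k + c < m + c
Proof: v = u and x < v, therefore x < u. Since u < s, x < s. s = w, so x < w. Since z ≤ x, z < w. z = k, so k < w. w ≤ b and b ≤ n, therefore w ≤ n. Since n = m, w ≤ m. Because k < w, k < m. Then k + c < m + c.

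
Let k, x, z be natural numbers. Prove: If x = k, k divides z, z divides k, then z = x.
Since k divides z and z divides k, k = z. Since x = k, x = z. Then z = x.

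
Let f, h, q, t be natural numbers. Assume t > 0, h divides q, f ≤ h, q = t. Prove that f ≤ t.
q = t and h divides q, therefore h divides t. Since t > 0, h ≤ t. f ≤ h, so f ≤ t.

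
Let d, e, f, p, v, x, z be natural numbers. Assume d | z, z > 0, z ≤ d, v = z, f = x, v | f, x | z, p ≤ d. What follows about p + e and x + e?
p + e ≤ x + e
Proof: d | z and z > 0, therefore d ≤ z. Since z ≤ d, d = z. f = x and v | f, hence v | x. v = z, so z | x. From x | z, z = x. d = z, so d = x. p ≤ d, so p ≤ x. Then p + e ≤ x + e.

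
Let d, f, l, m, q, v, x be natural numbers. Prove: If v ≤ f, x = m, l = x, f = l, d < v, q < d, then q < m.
q < d and d < v, hence q < v. From f = l and l = x, f = x. Since x = m, f = m. v ≤ f, so v ≤ m. Since q < v, q < m.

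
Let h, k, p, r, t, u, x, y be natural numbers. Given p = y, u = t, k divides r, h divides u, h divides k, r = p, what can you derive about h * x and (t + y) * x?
h * x divides (t + y) * x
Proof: u = t and h divides u, thus h divides t. From r = p and p = y, r = y. Because h divides k and k divides r, h divides r. r = y, so h divides y. h divides t, so h divides t + y. Then h * x divides (t + y) * x.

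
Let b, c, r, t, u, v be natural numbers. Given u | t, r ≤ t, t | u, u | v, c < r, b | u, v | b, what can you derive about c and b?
c < b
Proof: t | u and u | t, so t = u. Because u | v and v | b, u | b. b | u, so u = b. Since t = u, t = b. Since c < r and r ≤ t, c < t. t = b, so c < b.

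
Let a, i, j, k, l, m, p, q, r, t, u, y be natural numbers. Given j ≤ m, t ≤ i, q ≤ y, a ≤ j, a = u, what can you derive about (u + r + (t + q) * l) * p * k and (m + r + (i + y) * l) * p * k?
(u + r + (t + q) * l) * p * k ≤ (m + r + (i + y) * l) * p * k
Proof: a ≤ j and j ≤ m, hence a ≤ m. Since a = u, u ≤ m. Then u + r ≤ m + r. t ≤ i and q ≤ y, hence t + q ≤ i + y. Then (t + q) * l ≤ (i + y) * l. Since u + r ≤ m + r, u + r + (t + q) * l ≤ m + r + (i + y) * l. Then (u + r + (t + q) * l) * p ≤ (m + r + (i + y) * l) * p. Then (u + r + (t + q) * l) * p * k ≤ (m + r + (i + y) * l) * p * k.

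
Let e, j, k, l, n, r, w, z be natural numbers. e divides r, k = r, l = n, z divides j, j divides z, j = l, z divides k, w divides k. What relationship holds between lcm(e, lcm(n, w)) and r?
lcm(e, lcm(n, w)) divides r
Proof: z divides j and j divides z, so z = j. Since j = l, z = l. Since z divides k, l divides k. From l = n, n divides k. Since w divides k, lcm(n, w) divides k. k = r, so lcm(n, w) divides r. Since e divides r, lcm(e, lcm(n, w)) divides r.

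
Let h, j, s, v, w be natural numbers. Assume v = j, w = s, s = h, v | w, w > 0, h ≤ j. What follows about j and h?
j = h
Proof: w = s and s = h, thus w = h. v | w and w > 0, so v ≤ w. w = h, so v ≤ h. Because v = j, j ≤ h. h ≤ j, so j = h.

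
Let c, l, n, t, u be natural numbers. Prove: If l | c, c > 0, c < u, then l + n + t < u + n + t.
l | c and c > 0, so l ≤ c. c < u, so l < u. Then l + n < u + n. Then l + n + t < u + n + t.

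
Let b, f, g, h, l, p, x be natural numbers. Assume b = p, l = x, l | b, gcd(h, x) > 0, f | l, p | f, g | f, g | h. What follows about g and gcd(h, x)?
g ≤ gcd(h, x)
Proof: b = p and l | b, so l | p. p | f, so l | f. f | l, so f = l. Since l = x, f = x. Since g | f, g | x. Since g | h, g | gcd(h, x). Since gcd(h, x) > 0, g ≤ gcd(h, x).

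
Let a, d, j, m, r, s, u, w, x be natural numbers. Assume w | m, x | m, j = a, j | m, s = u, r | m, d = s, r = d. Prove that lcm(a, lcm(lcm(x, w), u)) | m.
j = a and j | m, hence a | m. x | m and w | m, so lcm(x, w) | m. Since r = d and d = s, r = s. Because r | m, s | m. Since s = u, u | m. Since lcm(x, w) | m, lcm(lcm(x, w), u) | m. From a | m, lcm(a, lcm(lcm(x, w), u)) | m.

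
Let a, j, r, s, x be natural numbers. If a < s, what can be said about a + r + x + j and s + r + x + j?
a + r + x + j < s + r + x + j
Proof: a < s, therefore a + r < s + r. Then a + r + x < s + r + x. Then a + r + x + j < s + r + x + j.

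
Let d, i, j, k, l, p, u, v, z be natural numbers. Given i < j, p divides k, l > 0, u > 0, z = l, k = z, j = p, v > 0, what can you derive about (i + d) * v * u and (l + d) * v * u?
(i + d) * v * u < (l + d) * v * u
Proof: Since j = p and i < j, i < p. Because k = z and z = l, k = l. p divides k, so p divides l. Since l > 0, p ≤ l. Since i < p, i < l. Then i + d < l + d. Using v > 0, by multiplying by a positive, (i + d) * v < (l + d) * v. Since u > 0, by multiplying by a positive, (i + d) * v * u < (l + d) * v * u.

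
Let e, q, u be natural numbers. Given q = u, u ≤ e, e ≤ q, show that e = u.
Since q = u and e ≤ q, e ≤ u. u ≤ e, so e = u.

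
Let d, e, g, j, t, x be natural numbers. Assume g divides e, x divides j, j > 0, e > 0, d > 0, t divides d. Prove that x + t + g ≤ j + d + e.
From x divides j and j > 0, x ≤ j. t divides d and d > 0, thus t ≤ d. g divides e and e > 0, thus g ≤ e. Since t ≤ d, t + g ≤ d + e. Because x ≤ j, x + t + g ≤ j + d + e.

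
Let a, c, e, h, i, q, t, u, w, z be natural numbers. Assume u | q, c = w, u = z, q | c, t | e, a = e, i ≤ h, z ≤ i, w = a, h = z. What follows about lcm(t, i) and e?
lcm(t, i) | e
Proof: Since h = z and i ≤ h, i ≤ z. z ≤ i, so z = i. Since u = z and u | q, z | q. c = w and q | c, therefore q | w. Because z | q, z | w. Because w = a, z | a. From a = e, z | e. z = i, so i | e. Because t | e, lcm(t, i) | e.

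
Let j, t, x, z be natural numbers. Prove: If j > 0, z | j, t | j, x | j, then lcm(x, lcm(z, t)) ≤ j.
From z | j and t | j, lcm(z, t) | j. Since x | j, lcm(x, lcm(z, t)) | j. Since j > 0, lcm(x, lcm(z, t)) ≤ j.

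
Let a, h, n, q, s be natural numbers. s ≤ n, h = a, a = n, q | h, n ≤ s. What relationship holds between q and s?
q | s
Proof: h = a and a = n, hence h = n. n ≤ s and s ≤ n, thus n = s. Since h = n, h = s. Since q | h, q | s.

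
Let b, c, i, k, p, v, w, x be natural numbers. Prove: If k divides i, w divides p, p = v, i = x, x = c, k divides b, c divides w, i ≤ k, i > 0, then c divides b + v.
k divides i and i > 0, hence k ≤ i. i ≤ k, so k = i. i = x, so k = x. x = c, so k = c. k divides b, so c divides b. Because p = v and w divides p, w divides v. c divides w, so c divides v. c divides b, so c divides b + v.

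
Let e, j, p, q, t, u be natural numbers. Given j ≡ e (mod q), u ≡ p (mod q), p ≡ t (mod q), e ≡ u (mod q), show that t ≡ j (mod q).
j ≡ e (mod q) and e ≡ u (mod q), therefore j ≡ u (mod q). u ≡ p (mod q), so j ≡ p (mod q). Because p ≡ t (mod q), j ≡ t (mod q). Then t ≡ j (mod q).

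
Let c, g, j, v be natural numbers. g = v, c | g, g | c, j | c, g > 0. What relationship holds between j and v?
j ≤ v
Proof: c | g and g | c, therefore c = g. j | c, so j | g. g > 0, so j ≤ g. g = v, so j ≤ v.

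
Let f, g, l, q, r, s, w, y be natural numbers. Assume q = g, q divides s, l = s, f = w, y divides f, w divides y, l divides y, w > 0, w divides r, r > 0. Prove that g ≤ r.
Because f = w and y divides f, y divides w. w divides y, so y = w. l divides y, so l divides w. l = s, so s divides w. q divides s, so q divides w. Since q = g, g divides w. w > 0, so g ≤ w. Since w divides r and r > 0, w ≤ r. Since g ≤ w, g ≤ r.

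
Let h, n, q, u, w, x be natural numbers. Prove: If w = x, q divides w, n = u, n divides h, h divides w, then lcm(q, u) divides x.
n divides h and h divides w, thus n divides w. Since n = u, u divides w. q divides w, so lcm(q, u) divides w. w = x, so lcm(q, u) divides x.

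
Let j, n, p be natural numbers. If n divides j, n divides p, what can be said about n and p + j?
n divides p + j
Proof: n divides p and n divides j. By divisibility of sums, n divides p + j.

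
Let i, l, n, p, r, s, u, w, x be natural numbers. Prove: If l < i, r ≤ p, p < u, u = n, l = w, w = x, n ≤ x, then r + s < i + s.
r ≤ p and p < u, thus r < u. Since u = n, r < n. Since n ≤ x, r < x. l = w and w = x, so l = x. l < i, so x < i. r < x, so r < i. Then r + s < i + s.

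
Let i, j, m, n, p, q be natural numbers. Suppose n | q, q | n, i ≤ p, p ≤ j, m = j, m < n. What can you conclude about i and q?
i < q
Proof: Since n | q and q | n, n = q. i ≤ p and p ≤ j, therefore i ≤ j. m = j and m < n, thus j < n. Since i ≤ j, i < n. n = q, so i < q.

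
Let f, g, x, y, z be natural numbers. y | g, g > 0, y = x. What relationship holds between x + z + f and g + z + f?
x + z + f ≤ g + z + f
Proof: Since y = x and y | g, x | g. Since g > 0, x ≤ g. Then x + z ≤ g + z. Then x + z + f ≤ g + z + f.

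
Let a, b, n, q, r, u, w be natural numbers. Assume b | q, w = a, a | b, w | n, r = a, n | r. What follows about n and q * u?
n | q * u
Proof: From w = a and w | n, a | n. r = a and n | r, therefore n | a. a | n, so a = n. a | b and b | q, thus a | q. Since a = n, n | q. Then n | q * u.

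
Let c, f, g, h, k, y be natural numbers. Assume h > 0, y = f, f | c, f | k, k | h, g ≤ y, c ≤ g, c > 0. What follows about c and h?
c ≤ h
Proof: Because f | c and c > 0, f ≤ c. y = f and g ≤ y, so g ≤ f. Since c ≤ g, c ≤ f. From f ≤ c, f = c. f | k and k | h, so f | h. Since h > 0, f ≤ h. Since f = c, c ≤ h.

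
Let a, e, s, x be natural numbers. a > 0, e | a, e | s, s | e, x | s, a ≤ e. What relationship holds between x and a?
x | a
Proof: s | e and e | s, hence s = e. Because e | a and a > 0, e ≤ a. Since a ≤ e, e = a. s = e, so s = a. Since x | s, x | a.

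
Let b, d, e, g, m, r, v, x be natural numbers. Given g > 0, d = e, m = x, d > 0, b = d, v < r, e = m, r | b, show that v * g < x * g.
d = e and e = m, so d = m. Since m = x, d = x. b = d and r | b, thus r | d. Since d > 0, r ≤ d. d = x, so r ≤ x. v < r, so v < x. From g > 0, v * g < x * g.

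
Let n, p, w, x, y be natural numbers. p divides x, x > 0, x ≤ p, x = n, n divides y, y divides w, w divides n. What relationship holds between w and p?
w = p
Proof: Since p divides x and x > 0, p ≤ x. Since x ≤ p, p = x. Since x = n, p = n. n divides y and y divides w, hence n divides w. w divides n, so n = w. Since p = n, p = w. Then w = p.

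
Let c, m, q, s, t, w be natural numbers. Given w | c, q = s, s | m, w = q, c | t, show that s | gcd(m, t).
w = q and w | c, so q | c. Since q = s, s | c. Since c | t, s | t. Since s | m, s | gcd(m, t).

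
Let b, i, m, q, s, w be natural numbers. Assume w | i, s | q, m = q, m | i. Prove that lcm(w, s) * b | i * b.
m = q and m | i, so q | i. Since s | q, s | i. Since w | i, lcm(w, s) | i. Then lcm(w, s) * b | i * b.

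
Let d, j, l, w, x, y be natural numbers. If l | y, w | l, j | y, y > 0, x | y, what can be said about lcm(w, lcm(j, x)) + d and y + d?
lcm(w, lcm(j, x)) + d ≤ y + d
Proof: Since w | l and l | y, w | y. j | y and x | y, thus lcm(j, x) | y. w | y, so lcm(w, lcm(j, x)) | y. Because y > 0, lcm(w, lcm(j, x)) ≤ y. Then lcm(w, lcm(j, x)) + d ≤ y + d.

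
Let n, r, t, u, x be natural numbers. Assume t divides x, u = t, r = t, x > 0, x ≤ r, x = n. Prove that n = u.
Since t divides x and x > 0, t ≤ x. r = t and x ≤ r, so x ≤ t. t ≤ x, so t = x. Since u = t, u = x. From x = n, u = n. Then n = u.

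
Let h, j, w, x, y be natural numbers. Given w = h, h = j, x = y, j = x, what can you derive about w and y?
w = y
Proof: Because w = h and h = j, w = j. Since j = x, w = x. Since x = y, w = y.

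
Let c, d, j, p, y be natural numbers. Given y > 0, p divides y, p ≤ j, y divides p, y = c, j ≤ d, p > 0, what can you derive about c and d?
c ≤ d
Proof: p divides y and y > 0, therefore p ≤ y. y divides p and p > 0, hence y ≤ p. Since p ≤ y, p = y. Since y = c, p = c. p ≤ j and j ≤ d, therefore p ≤ d. p = c, so c ≤ d.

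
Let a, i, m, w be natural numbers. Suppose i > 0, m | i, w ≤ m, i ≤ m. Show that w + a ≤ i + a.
From m | i and i > 0, m ≤ i. Since i ≤ m, m = i. Since w ≤ m, w ≤ i. Then w + a ≤ i + a.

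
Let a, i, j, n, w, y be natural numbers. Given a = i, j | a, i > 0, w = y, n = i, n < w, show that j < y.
Since a = i and j | a, j | i. Since i > 0, j ≤ i. Since n = i and n < w, i < w. w = y, so i < y. Since j ≤ i, j < y.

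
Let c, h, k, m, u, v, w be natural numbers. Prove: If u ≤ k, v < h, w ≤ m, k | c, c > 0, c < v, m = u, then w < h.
From m = u and w ≤ m, w ≤ u. k | c and c > 0, therefore k ≤ c. u ≤ k, so u ≤ c. c < v and v < h, thus c < h. u ≤ c, so u < h. w ≤ u, so w < h.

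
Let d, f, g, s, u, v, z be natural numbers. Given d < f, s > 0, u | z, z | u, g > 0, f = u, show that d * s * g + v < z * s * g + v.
u | z and z | u, hence u = z. f = u, so f = z. Since d < f, d < z. s > 0, so d * s < z * s. g > 0, so d * s * g < z * s * g. Then d * s * g + v < z * s * g + v.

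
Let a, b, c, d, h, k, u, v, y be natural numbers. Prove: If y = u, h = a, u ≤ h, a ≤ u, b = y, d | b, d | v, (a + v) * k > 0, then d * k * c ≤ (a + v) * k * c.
h = a and u ≤ h, so u ≤ a. From a ≤ u, u = a. y = u, so y = a. b = y and d | b, thus d | y. Since y = a, d | a. Since d | v, d | a + v. Then d * k | (a + v) * k. Since (a + v) * k > 0, d * k ≤ (a + v) * k. Then d * k * c ≤ (a + v) * k * c.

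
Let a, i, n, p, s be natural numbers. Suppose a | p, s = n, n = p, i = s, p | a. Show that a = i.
i = s and s = n, therefore i = n. n = p, so i = p. Because p | a and a | p, p = a. i = p, so i = a. Then a = i.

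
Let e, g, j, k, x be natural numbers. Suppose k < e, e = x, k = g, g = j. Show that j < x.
From k = g and k < e, g < e. Since e = x, g < x. g = j, so j < x.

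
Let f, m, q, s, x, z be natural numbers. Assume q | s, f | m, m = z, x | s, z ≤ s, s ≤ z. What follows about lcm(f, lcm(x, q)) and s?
lcm(f, lcm(x, q)) | s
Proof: z ≤ s and s ≤ z, thus z = s. m = z, so m = s. Since f | m, f | s. Because x | s and q | s, lcm(x, q) | s. Since f | s, lcm(f, lcm(x, q)) | s.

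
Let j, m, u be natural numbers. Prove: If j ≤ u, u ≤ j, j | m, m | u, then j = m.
u ≤ j and j ≤ u, thus u = j. m | u, so m | j. From j | m, m = j. Then j = m.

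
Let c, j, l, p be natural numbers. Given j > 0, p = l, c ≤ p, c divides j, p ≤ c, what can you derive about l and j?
l ≤ j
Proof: c ≤ p and p ≤ c, therefore c = p. Since p = l, c = l. c divides j and j > 0, hence c ≤ j. Since c = l, l ≤ j.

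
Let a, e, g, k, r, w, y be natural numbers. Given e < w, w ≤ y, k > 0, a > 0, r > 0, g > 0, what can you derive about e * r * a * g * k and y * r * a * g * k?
e * r * a * g * k < y * r * a * g * k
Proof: e < w and w ≤ y, therefore e < y. Since r > 0, by multiplying by a positive, e * r < y * r. Since a > 0, by multiplying by a positive, e * r * a < y * r * a. From g > 0, by multiplying by a positive, e * r * a * g < y * r * a * g. Since k > 0, by multiplying by a positive, e * r * a * g * k < y * r * a * g * k.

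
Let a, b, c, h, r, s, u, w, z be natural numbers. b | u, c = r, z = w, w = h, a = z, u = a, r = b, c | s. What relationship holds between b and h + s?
b | h + s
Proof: Because a = z and z = w, a = w. Since w = h, a = h. Because u = a and b | u, b | a. a = h, so b | h. From c = r and c | s, r | s. r = b, so b | s. b | h, so b | h + s.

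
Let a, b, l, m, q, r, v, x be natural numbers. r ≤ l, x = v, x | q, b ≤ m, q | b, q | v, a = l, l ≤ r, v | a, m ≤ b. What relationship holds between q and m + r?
q | m + r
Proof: b ≤ m and m ≤ b, thus b = m. Since q | b, q | m. l ≤ r and r ≤ l, hence l = r. a = l, so a = r. x = v and x | q, hence v | q. Since q | v, v = q. Because v | a, q | a. Because a = r, q | r. q | m, so q | m + r.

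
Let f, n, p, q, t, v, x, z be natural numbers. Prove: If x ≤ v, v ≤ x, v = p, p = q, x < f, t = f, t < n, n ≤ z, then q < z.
x ≤ v and v ≤ x, therefore x = v. v = p, so x = p. Since p = q, x = q. Because t = f and t < n, f < n. n ≤ z, so f < z. x < f, so x < z. From x = q, q < z.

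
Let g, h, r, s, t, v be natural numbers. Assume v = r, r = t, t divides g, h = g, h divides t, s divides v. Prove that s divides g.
Since v = r and r = t, v = t. Since h = g and h divides t, g divides t. Since t divides g, t = g. Since v = t, v = g. Because s divides v, s divides g.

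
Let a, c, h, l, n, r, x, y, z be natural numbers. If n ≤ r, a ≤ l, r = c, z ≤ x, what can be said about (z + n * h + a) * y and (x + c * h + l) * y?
(z + n * h + a) * y ≤ (x + c * h + l) * y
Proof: Because r = c and n ≤ r, n ≤ c. By multiplying by a non-negative, n * h ≤ c * h. a ≤ l, so n * h + a ≤ c * h + l. Since z ≤ x, z + n * h + a ≤ x + c * h + l. By multiplying by a non-negative, (z + n * h + a) * y ≤ (x + c * h + l) * y.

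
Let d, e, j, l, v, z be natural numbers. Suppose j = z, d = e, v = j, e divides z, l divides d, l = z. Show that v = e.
Because v = j and j = z, v = z. l = z and l divides d, therefore z divides d. d = e, so z divides e. From e divides z, z = e. v = z, so v = e.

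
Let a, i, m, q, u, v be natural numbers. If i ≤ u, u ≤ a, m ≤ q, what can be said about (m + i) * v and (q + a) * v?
(m + i) * v ≤ (q + a) * v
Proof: Since i ≤ u and u ≤ a, i ≤ a. Since m ≤ q, m + i ≤ q + a. Then (m + i) * v ≤ (q + a) * v.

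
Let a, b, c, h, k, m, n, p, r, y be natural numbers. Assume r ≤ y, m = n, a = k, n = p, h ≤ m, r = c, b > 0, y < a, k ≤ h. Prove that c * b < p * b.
r = c and r ≤ y, so c ≤ y. m = n and n = p, so m = p. From a = k and y < a, y < k. Because k ≤ h and h ≤ m, k ≤ m. Since y < k, y < m. Since m = p, y < p. c ≤ y, so c < p. Combined with b > 0, by multiplying by a positive, c * b < p * b.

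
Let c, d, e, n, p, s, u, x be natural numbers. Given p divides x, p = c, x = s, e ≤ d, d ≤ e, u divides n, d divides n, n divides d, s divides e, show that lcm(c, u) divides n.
Because e ≤ d and d ≤ e, e = d. Since d divides n and n divides d, d = n. e = d, so e = n. x = s and p divides x, thus p divides s. Since s divides e, p divides e. From p = c, c divides e. Since e = n, c divides n. Since u divides n, lcm(c, u) divides n.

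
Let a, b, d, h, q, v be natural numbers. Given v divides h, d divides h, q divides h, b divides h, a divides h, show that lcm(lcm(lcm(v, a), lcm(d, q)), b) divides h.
v divides h and a divides h, hence lcm(v, a) divides h. d divides h and q divides h, therefore lcm(d, q) divides h. Since lcm(v, a) divides h, lcm(lcm(v, a), lcm(d, q)) divides h. b divides h, so lcm(lcm(lcm(v, a), lcm(d, q)), b) divides h.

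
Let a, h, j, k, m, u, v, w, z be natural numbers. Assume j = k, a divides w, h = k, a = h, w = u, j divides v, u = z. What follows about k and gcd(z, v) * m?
k divides gcd(z, v) * m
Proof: a = h and h = k, therefore a = k. w = u and a divides w, therefore a divides u. a = k, so k divides u. u = z, so k divides z. j = k and j divides v, so k divides v. Since k divides z, k divides gcd(z, v). Then k divides gcd(z, v) * m.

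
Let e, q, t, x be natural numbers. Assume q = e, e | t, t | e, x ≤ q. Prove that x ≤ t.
Since e | t and t | e, e = t. q = e, so q = t. x ≤ q, so x ≤ t.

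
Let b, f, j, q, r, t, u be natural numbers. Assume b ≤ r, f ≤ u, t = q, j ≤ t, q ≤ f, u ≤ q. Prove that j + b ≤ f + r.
Since f ≤ u and u ≤ q, f ≤ q. Since q ≤ f, q = f. Since t = q, t = f. j ≤ t, so j ≤ f. b ≤ r, so j + b ≤ f + r.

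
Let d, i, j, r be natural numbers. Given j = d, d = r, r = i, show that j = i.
Since j = d and d = r, j = r. Because r = i, j = i.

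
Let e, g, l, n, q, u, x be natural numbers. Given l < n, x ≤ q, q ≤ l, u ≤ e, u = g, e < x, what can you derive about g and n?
g < n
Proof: Since e < x and x ≤ q, e < q. q ≤ l, so e < l. l < n, so e < n. u ≤ e, so u < n. u = g, so g < n.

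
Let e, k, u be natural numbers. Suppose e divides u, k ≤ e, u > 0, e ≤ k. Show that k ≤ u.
Since e ≤ k and k ≤ e, e = k. e divides u and u > 0, hence e ≤ u. From e = k, k ≤ u.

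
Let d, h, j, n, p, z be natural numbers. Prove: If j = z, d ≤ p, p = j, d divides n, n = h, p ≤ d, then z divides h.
p = j and j = z, thus p = z. d ≤ p and p ≤ d, therefore d = p. Since d divides n, p divides n. From n = h, p divides h. Since p = z, z divides h.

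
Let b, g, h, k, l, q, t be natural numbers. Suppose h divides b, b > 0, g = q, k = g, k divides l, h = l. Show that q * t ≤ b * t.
k = g and k divides l, therefore g divides l. Since g = q, q divides l. Because h = l and h divides b, l divides b. q divides l, so q divides b. Because b > 0, q ≤ b. By multiplying by a non-negative, q * t ≤ b * t.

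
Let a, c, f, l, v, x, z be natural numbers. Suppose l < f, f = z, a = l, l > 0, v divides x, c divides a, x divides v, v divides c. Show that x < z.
Because v divides x and x divides v, v = x. a = l and c divides a, thus c divides l. Since v divides c, v divides l. v = x, so x divides l. l > 0, so x ≤ l. f = z and l < f, thus l < z. From x ≤ l, x < z.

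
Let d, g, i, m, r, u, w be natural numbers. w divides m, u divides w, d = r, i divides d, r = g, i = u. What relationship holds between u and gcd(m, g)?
u divides gcd(m, g)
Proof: u divides w and w divides m, so u divides m. Since d = r and r = g, d = g. Since i = u and i divides d, u divides d. Since d = g, u divides g. Since u divides m, u divides gcd(m, g).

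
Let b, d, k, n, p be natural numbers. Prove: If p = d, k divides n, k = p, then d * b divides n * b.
k = p and p = d, so k = d. From k divides n, d divides n. Then d * b divides n * b.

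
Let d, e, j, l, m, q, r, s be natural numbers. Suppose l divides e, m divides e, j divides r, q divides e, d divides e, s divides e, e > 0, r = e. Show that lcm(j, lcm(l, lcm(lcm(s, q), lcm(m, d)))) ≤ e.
Since r = e and j divides r, j divides e. From s divides e and q divides e, lcm(s, q) divides e. Because m divides e and d divides e, lcm(m, d) divides e. lcm(s, q) divides e, so lcm(lcm(s, q), lcm(m, d)) divides e. l divides e, so lcm(l, lcm(lcm(s, q), lcm(m, d))) divides e. j divides e, so lcm(j, lcm(l, lcm(lcm(s, q), lcm(m, d)))) divides e. Because e > 0, lcm(j, lcm(l, lcm(lcm(s, q), lcm(m, d)))) ≤ e.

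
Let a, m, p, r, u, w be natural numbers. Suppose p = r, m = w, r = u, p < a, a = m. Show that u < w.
p = r and r = u, hence p = u. From a = m and p < a, p < m. Since m = w, p < w. Since p = u, u < w.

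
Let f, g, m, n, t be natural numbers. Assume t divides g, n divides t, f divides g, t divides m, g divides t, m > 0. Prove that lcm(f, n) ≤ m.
Since g divides t and t divides g, g = t. Since f divides g, f divides t. n divides t, so lcm(f, n) divides t. Since t divides m, lcm(f, n) divides m. From m > 0, lcm(f, n) ≤ m.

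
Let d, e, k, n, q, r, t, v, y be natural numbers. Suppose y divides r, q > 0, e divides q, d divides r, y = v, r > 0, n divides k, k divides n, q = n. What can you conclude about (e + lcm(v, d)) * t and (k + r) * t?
(e + lcm(v, d)) * t ≤ (k + r) * t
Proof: Because n divides k and k divides n, n = k. q = n, so q = k. e divides q and q > 0, thus e ≤ q. Since q = k, e ≤ k. y = v and y divides r, hence v divides r. d divides r, so lcm(v, d) divides r. r > 0, so lcm(v, d) ≤ r. e ≤ k, so e + lcm(v, d) ≤ k + r. By multiplying by a non-negative, (e + lcm(v, d)) * t ≤ (k + r) * t.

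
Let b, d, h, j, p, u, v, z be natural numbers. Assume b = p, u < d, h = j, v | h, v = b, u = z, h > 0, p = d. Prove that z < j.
u = z and u < d, hence z < d. From v = b and v | h, b | h. b = p, so p | h. Because h > 0, p ≤ h. Because p = d, d ≤ h. Since h = j, d ≤ j. Since z < d, z < j.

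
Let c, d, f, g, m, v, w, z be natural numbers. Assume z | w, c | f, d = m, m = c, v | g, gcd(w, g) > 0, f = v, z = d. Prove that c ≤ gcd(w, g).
z = d and d = m, so z = m. m = c, so z = c. Since z | w, c | w. Since f = v and c | f, c | v. Since v | g, c | g. c | w, so c | gcd(w, g). Since gcd(w, g) > 0, c ≤ gcd(w, g).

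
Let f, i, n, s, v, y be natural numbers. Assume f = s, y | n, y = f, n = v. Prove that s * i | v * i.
y = f and f = s, therefore y = s. n = v and y | n, so y | v. Since y = s, s | v. Then s * i | v * i.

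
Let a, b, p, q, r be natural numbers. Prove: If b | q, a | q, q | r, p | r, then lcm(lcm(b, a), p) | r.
From b | q and a | q, lcm(b, a) | q. From q | r, lcm(b, a) | r. Since p | r, lcm(lcm(b, a), p) | r.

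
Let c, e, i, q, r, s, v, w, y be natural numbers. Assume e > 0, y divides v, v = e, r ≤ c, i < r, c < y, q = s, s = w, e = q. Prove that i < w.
Since e = q and q = s, e = s. s = w, so e = w. r ≤ c and c < y, hence r < y. Since i < r, i < y. v = e and y divides v, so y divides e. From e > 0, y ≤ e. i < y, so i < e. Since e = w, i < w.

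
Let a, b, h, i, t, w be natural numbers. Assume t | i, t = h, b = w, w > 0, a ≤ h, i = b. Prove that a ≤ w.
i = b and b = w, thus i = w. Since t | i, t | w. t = h, so h | w. w > 0, so h ≤ w. Since a ≤ h, a ≤ w.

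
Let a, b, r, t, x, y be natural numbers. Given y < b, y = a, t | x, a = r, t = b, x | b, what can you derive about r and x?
r < x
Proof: From t = b and t | x, b | x. Since x | b, b = x. From y = a and a = r, y = r. Since y < b, r < b. Because b = x, r < x.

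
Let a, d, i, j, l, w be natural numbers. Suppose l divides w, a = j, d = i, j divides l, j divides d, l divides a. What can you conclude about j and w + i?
j divides w + i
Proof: From a = j and l divides a, l divides j. j divides l, so l = j. Because l divides w, j divides w. d = i and j divides d, therefore j divides i. j divides w, so j divides w + i.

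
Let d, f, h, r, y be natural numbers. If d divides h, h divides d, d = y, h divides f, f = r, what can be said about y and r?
y divides r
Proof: h divides d and d divides h, therefore h = d. d = y, so h = y. f = r and h divides f, hence h divides r. h = y, so y divides r.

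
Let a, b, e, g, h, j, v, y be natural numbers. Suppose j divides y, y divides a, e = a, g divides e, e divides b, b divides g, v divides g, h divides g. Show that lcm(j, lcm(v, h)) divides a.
Since j divides y and y divides a, j divides a. Since e divides b and b divides g, e divides g. g divides e, so g = e. v divides g and h divides g, so lcm(v, h) divides g. Since g = e, lcm(v, h) divides e. Since e = a, lcm(v, h) divides a. j divides a, so lcm(j, lcm(v, h)) divides a.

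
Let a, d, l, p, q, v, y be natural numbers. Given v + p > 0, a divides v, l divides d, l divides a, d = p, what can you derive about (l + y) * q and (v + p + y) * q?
(l + y) * q ≤ (v + p + y) * q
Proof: l divides a and a divides v, so l divides v. From d = p and l divides d, l divides p. l divides v, so l divides v + p. v + p > 0, so l ≤ v + p. Then l + y ≤ v + p + y. By multiplying by a non-negative, (l + y) * q ≤ (v + p + y) * q.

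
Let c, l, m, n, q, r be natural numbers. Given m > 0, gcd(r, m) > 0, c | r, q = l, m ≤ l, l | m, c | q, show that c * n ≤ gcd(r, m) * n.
l | m and m > 0, hence l ≤ m. m ≤ l, so l = m. q = l, so q = m. c | q, so c | m. Since c | r, c | gcd(r, m). Since gcd(r, m) > 0, c ≤ gcd(r, m). Then c * n ≤ gcd(r, m) * n.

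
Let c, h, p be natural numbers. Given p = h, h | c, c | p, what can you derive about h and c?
h = c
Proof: p = h and c | p, hence c | h. h | c, so c = h. Then h = c.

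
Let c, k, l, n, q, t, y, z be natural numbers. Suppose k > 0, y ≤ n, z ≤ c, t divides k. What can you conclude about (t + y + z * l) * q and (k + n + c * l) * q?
(t + y + z * l) * q ≤ (k + n + c * l) * q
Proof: t divides k and k > 0, thus t ≤ k. y ≤ n, so t + y ≤ k + n. z ≤ c. By multiplying by a non-negative, z * l ≤ c * l. t + y ≤ k + n, so t + y + z * l ≤ k + n + c * l. By multiplying by a non-negative, (t + y + z * l) * q ≤ (k + n + c * l) * q.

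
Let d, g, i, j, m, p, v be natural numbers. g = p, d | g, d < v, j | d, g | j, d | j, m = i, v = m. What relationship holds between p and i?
p < i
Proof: Because v = m and m = i, v = i. Because j | d and d | j, j = d. Since g | j, g | d. Since d | g, d = g. Since g = p, d = p. d < v, so p < v. v = i, so p < i.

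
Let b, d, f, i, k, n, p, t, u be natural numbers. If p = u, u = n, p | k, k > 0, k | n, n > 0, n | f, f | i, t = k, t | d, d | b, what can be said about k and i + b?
k | i + b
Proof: From p = u and u = n, p = n. Since p | k, n | k. k > 0, so n ≤ k. k | n and n > 0, so k ≤ n. n ≤ k, so n = k. n | f and f | i, therefore n | i. Since n = k, k | i. t | d and d | b, hence t | b. t = k, so k | b. Because k | i, k | i + b.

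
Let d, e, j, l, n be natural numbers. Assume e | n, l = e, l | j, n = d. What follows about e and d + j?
e | d + j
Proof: From n = d and e | n, e | d. l = e and l | j, thus e | j. e | d, so e | d + j.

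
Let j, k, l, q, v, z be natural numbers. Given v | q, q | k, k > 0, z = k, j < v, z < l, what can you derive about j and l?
j < l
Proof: Since v | q and q | k, v | k. Since k > 0, v ≤ k. z = k and z < l, so k < l. v ≤ k, so v < l. From j < v, j < l.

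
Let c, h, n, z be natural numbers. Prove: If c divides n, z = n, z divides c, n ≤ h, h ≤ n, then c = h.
z = n and z divides c, therefore n divides c. Because c divides n, c = n. n ≤ h and h ≤ n, therefore n = h. From c = n, c = h.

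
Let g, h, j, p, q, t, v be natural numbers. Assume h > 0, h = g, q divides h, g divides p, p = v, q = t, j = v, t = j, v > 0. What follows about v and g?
v = g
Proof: t = j and j = v, so t = v. q = t and q divides h, therefore t divides h. Since h > 0, t ≤ h. Since h = g, t ≤ g. t = v, so v ≤ g. Because p = v and g divides p, g divides v. Since v > 0, g ≤ v. From v ≤ g, v = g.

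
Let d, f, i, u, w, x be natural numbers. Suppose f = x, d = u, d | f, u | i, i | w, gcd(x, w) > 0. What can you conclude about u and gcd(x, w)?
u ≤ gcd(x, w)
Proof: d = u and d | f, thus u | f. Since f = x, u | x. Since u | i and i | w, u | w. Since u | x, u | gcd(x, w). gcd(x, w) > 0, so u ≤ gcd(x, w).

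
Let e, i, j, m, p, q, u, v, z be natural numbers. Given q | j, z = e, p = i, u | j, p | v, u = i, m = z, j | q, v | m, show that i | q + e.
Since j | q and q | j, j = q. From u = i and u | j, i | j. Since j = q, i | q. m = z and z = e, so m = e. Since p | v and v | m, p | m. From m = e, p | e. Because p = i, i | e. From i | q, i | q + e.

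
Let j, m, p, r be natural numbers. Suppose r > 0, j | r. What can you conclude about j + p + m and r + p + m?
j + p + m ≤ r + p + m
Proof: j | r and r > 0, hence j ≤ r. Then j + p ≤ r + p. Then j + p + m ≤ r + p + m.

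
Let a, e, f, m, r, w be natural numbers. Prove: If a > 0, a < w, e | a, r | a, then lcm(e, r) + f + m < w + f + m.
From e | a and r | a, lcm(e, r) | a. Since a > 0, lcm(e, r) ≤ a. Since a < w, lcm(e, r) < w. Then lcm(e, r) + f < w + f. Then lcm(e, r) + f + m < w + f + m.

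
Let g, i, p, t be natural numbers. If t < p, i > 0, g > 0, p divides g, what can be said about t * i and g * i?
t * i < g * i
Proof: From p divides g and g > 0, p ≤ g. Since t < p, t < g. Using i > 0, by multiplying by a positive, t * i < g * i.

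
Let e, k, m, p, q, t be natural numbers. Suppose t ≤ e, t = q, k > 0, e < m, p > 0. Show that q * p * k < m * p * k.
t ≤ e and e < m, thus t < m. t = q, so q < m. Since p > 0, by multiplying by a positive, q * p < m * p. Since k > 0, by multiplying by a positive, q * p * k < m * p * k.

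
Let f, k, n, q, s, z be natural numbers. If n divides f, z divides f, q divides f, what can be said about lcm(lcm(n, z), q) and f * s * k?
lcm(lcm(n, z), q) divides f * s * k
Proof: n divides f and z divides f, thus lcm(n, z) divides f. Since q divides f, lcm(lcm(n, z), q) divides f. Then lcm(lcm(n, z), q) divides f * s. Then lcm(lcm(n, z), q) divides f * s * k.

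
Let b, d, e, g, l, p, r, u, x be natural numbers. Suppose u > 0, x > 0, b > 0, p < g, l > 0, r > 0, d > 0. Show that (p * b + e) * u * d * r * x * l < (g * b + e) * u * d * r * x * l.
Because p < g and b > 0, p * b < g * b. Then p * b + e < g * b + e. u > 0, so (p * b + e) * u < (g * b + e) * u. d > 0, so (p * b + e) * u * d < (g * b + e) * u * d. Since r > 0, (p * b + e) * u * d * r < (g * b + e) * u * d * r. Since x > 0, (p * b + e) * u * d * r * x < (g * b + e) * u * d * r * x. Since l > 0, (p * b + e) * u * d * r * x * l < (g * b + e) * u * d * r * x * l.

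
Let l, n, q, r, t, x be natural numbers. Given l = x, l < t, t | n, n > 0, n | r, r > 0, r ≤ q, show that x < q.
t | n and n > 0, hence t ≤ n. l < t, so l < n. l = x, so x < n. n | r and r > 0, therefore n ≤ r. From r ≤ q, n ≤ q. x < n, so x < q.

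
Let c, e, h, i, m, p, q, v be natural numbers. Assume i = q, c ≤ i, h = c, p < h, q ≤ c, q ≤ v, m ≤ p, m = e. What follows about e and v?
e < v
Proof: m ≤ p and p < h, so m < h. h = c, so m < c. Since m = e, e < c. Since i = q and c ≤ i, c ≤ q. q ≤ c, so q = c. Since q ≤ v, c ≤ v. e < c, so e < v.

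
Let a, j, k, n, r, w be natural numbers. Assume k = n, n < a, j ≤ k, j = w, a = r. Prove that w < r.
Since k = n and j ≤ k, j ≤ n. j = w, so w ≤ n. a = r and n < a, therefore n < r. Since w ≤ n, w < r.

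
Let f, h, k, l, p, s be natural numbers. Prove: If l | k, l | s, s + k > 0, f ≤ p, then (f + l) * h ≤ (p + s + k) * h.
l | s and l | k, therefore l | s + k. Since s + k > 0, l ≤ s + k. f ≤ p, so f + l ≤ p + s + k. Then (f + l) * h ≤ (p + s + k) * h.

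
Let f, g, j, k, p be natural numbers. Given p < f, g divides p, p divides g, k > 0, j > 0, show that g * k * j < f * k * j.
p divides g and g divides p, therefore p = g. p < f, so g < f. Since k > 0, by multiplying by a positive, g * k < f * k. Combined with j > 0, by multiplying by a positive, g * k * j < f * k * j.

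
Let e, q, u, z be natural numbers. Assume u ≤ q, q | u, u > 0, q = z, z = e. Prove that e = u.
q | u and u > 0, hence q ≤ u. Because u ≤ q, u = q. Since q = z, u = z. z = e, so u = e. Then e = u.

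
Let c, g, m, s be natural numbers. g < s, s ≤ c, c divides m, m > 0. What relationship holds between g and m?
g < m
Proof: From c divides m and m > 0, c ≤ m. Since s ≤ c, s ≤ m. g < s, so g < m.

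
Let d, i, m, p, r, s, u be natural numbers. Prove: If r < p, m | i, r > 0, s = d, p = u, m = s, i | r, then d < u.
Since m = s and s = d, m = d. Because m | i and i | r, m | r. r > 0, so m ≤ r. Since p = u and r < p, r < u. m ≤ r, so m < u. Since m = d, d < u.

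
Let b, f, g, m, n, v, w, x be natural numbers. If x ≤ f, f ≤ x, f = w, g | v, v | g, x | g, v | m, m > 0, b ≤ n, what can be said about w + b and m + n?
w + b ≤ m + n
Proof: Since x ≤ f and f ≤ x, x = f. f = w, so x = w. g | v and v | g, so g = v. x | g, so x | v. v | m, so x | m. m > 0, so x ≤ m. x = w, so w ≤ m. b ≤ n, so w + b ≤ m + n.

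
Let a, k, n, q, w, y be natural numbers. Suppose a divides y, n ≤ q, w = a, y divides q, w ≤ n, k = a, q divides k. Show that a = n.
From w = a and w ≤ n, a ≤ n. k = a and q divides k, hence q divides a. Since a divides y and y divides q, a divides q. Since q divides a, q = a. Because n ≤ q, n ≤ a. Because a ≤ n, a = n.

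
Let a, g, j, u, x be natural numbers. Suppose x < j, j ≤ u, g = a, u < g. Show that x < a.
Since x < j and j ≤ u, x < u. Because g = a and u < g, u < a. Because x < u, x < a.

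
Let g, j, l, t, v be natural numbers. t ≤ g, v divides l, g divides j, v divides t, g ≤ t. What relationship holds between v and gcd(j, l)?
v divides gcd(j, l)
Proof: t ≤ g and g ≤ t, so t = g. Since v divides t, v divides g. Since g divides j, v divides j. Since v divides l, v divides gcd(j, l).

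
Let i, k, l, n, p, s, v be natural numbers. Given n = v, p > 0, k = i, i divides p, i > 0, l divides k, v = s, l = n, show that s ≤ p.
n = v and v = s, hence n = s. From k = i and l divides k, l divides i. Since i > 0, l ≤ i. Since i divides p and p > 0, i ≤ p. Since l ≤ i, l ≤ p. Since l = n, n ≤ p. n = s, so s ≤ p.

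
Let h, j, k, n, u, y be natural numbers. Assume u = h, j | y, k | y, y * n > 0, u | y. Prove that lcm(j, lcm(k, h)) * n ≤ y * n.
From u = h and u | y, h | y. Since k | y, lcm(k, h) | y. Since j | y, lcm(j, lcm(k, h)) | y. Then lcm(j, lcm(k, h)) * n | y * n. y * n > 0, so lcm(j, lcm(k, h)) * n ≤ y * n.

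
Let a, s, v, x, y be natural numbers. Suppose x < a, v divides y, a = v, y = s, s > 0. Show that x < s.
a = v and x < a, hence x < v. Because y = s and v divides y, v divides s. Since s > 0, v ≤ s. Since x < v, x < s.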